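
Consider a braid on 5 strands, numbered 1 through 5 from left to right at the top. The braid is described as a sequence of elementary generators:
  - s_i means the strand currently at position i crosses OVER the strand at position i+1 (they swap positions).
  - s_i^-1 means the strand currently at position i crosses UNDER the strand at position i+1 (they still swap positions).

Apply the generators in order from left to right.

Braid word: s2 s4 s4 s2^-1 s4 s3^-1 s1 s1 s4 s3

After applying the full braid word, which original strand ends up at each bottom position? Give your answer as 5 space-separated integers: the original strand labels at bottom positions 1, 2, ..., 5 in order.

Gen 1 (s2): strand 2 crosses over strand 3. Perm now: [1 3 2 4 5]
Gen 2 (s4): strand 4 crosses over strand 5. Perm now: [1 3 2 5 4]
Gen 3 (s4): strand 5 crosses over strand 4. Perm now: [1 3 2 4 5]
Gen 4 (s2^-1): strand 3 crosses under strand 2. Perm now: [1 2 3 4 5]
Gen 5 (s4): strand 4 crosses over strand 5. Perm now: [1 2 3 5 4]
Gen 6 (s3^-1): strand 3 crosses under strand 5. Perm now: [1 2 5 3 4]
Gen 7 (s1): strand 1 crosses over strand 2. Perm now: [2 1 5 3 4]
Gen 8 (s1): strand 2 crosses over strand 1. Perm now: [1 2 5 3 4]
Gen 9 (s4): strand 3 crosses over strand 4. Perm now: [1 2 5 4 3]
Gen 10 (s3): strand 5 crosses over strand 4. Perm now: [1 2 4 5 3]

Answer: 1 2 4 5 3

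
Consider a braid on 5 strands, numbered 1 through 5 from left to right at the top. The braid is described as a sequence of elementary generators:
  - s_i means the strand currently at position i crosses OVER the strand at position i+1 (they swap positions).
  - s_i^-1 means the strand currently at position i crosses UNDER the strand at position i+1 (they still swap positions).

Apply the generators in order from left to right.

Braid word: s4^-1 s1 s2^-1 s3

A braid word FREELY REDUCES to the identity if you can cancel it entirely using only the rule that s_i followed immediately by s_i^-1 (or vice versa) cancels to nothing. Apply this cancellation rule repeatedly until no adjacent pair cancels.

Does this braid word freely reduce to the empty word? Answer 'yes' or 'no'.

Answer: no

Derivation:
Gen 1 (s4^-1): push. Stack: [s4^-1]
Gen 2 (s1): push. Stack: [s4^-1 s1]
Gen 3 (s2^-1): push. Stack: [s4^-1 s1 s2^-1]
Gen 4 (s3): push. Stack: [s4^-1 s1 s2^-1 s3]
Reduced word: s4^-1 s1 s2^-1 s3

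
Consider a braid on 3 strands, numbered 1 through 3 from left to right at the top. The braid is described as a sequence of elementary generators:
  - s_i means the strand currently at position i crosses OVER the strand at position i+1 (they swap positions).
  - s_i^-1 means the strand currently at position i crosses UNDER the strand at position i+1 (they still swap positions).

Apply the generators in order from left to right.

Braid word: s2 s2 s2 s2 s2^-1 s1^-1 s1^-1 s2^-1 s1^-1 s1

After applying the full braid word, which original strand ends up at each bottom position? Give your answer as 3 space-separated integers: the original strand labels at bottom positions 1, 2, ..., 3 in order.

Answer: 1 2 3

Derivation:
Gen 1 (s2): strand 2 crosses over strand 3. Perm now: [1 3 2]
Gen 2 (s2): strand 3 crosses over strand 2. Perm now: [1 2 3]
Gen 3 (s2): strand 2 crosses over strand 3. Perm now: [1 3 2]
Gen 4 (s2): strand 3 crosses over strand 2. Perm now: [1 2 3]
Gen 5 (s2^-1): strand 2 crosses under strand 3. Perm now: [1 3 2]
Gen 6 (s1^-1): strand 1 crosses under strand 3. Perm now: [3 1 2]
Gen 7 (s1^-1): strand 3 crosses under strand 1. Perm now: [1 3 2]
Gen 8 (s2^-1): strand 3 crosses under strand 2. Perm now: [1 2 3]
Gen 9 (s1^-1): strand 1 crosses under strand 2. Perm now: [2 1 3]
Gen 10 (s1): strand 2 crosses over strand 1. Perm now: [1 2 3]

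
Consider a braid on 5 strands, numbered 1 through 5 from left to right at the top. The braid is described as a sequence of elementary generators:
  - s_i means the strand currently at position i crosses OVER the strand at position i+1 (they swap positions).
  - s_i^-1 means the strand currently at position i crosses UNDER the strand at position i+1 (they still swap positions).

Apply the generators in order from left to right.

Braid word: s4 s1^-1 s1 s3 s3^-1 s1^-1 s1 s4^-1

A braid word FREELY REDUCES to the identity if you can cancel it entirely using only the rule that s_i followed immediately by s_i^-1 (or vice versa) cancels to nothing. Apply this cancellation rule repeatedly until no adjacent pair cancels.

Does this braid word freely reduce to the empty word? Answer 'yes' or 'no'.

Gen 1 (s4): push. Stack: [s4]
Gen 2 (s1^-1): push. Stack: [s4 s1^-1]
Gen 3 (s1): cancels prior s1^-1. Stack: [s4]
Gen 4 (s3): push. Stack: [s4 s3]
Gen 5 (s3^-1): cancels prior s3. Stack: [s4]
Gen 6 (s1^-1): push. Stack: [s4 s1^-1]
Gen 7 (s1): cancels prior s1^-1. Stack: [s4]
Gen 8 (s4^-1): cancels prior s4. Stack: []
Reduced word: (empty)

Answer: yes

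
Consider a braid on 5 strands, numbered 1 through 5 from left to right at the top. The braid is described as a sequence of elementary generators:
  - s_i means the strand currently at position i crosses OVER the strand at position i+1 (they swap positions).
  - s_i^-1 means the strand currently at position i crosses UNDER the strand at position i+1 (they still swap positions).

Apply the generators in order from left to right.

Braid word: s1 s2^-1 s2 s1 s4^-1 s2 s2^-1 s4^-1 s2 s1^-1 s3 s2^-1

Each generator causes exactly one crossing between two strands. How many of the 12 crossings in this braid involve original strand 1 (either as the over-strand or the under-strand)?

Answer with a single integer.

Answer: 6

Derivation:
Gen 1: crossing 1x2. Involves strand 1? yes. Count so far: 1
Gen 2: crossing 1x3. Involves strand 1? yes. Count so far: 2
Gen 3: crossing 3x1. Involves strand 1? yes. Count so far: 3
Gen 4: crossing 2x1. Involves strand 1? yes. Count so far: 4
Gen 5: crossing 4x5. Involves strand 1? no. Count so far: 4
Gen 6: crossing 2x3. Involves strand 1? no. Count so far: 4
Gen 7: crossing 3x2. Involves strand 1? no. Count so far: 4
Gen 8: crossing 5x4. Involves strand 1? no. Count so far: 4
Gen 9: crossing 2x3. Involves strand 1? no. Count so far: 4
Gen 10: crossing 1x3. Involves strand 1? yes. Count so far: 5
Gen 11: crossing 2x4. Involves strand 1? no. Count so far: 5
Gen 12: crossing 1x4. Involves strand 1? yes. Count so far: 6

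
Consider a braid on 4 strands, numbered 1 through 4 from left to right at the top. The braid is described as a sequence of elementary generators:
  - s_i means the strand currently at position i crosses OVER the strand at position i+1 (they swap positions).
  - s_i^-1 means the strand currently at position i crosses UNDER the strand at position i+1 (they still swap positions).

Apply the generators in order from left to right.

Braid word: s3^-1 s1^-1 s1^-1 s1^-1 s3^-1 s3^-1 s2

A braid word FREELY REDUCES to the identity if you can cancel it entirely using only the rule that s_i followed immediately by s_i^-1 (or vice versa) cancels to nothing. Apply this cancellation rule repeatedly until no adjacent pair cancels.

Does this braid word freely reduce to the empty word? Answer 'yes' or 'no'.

Answer: no

Derivation:
Gen 1 (s3^-1): push. Stack: [s3^-1]
Gen 2 (s1^-1): push. Stack: [s3^-1 s1^-1]
Gen 3 (s1^-1): push. Stack: [s3^-1 s1^-1 s1^-1]
Gen 4 (s1^-1): push. Stack: [s3^-1 s1^-1 s1^-1 s1^-1]
Gen 5 (s3^-1): push. Stack: [s3^-1 s1^-1 s1^-1 s1^-1 s3^-1]
Gen 6 (s3^-1): push. Stack: [s3^-1 s1^-1 s1^-1 s1^-1 s3^-1 s3^-1]
Gen 7 (s2): push. Stack: [s3^-1 s1^-1 s1^-1 s1^-1 s3^-1 s3^-1 s2]
Reduced word: s3^-1 s1^-1 s1^-1 s1^-1 s3^-1 s3^-1 s2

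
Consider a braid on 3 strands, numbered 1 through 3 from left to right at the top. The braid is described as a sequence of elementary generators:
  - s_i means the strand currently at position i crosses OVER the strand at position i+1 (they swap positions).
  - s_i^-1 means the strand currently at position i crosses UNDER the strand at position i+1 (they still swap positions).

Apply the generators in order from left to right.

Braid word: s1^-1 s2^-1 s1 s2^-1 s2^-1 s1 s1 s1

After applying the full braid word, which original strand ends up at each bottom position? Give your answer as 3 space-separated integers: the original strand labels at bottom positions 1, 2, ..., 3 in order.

Gen 1 (s1^-1): strand 1 crosses under strand 2. Perm now: [2 1 3]
Gen 2 (s2^-1): strand 1 crosses under strand 3. Perm now: [2 3 1]
Gen 3 (s1): strand 2 crosses over strand 3. Perm now: [3 2 1]
Gen 4 (s2^-1): strand 2 crosses under strand 1. Perm now: [3 1 2]
Gen 5 (s2^-1): strand 1 crosses under strand 2. Perm now: [3 2 1]
Gen 6 (s1): strand 3 crosses over strand 2. Perm now: [2 3 1]
Gen 7 (s1): strand 2 crosses over strand 3. Perm now: [3 2 1]
Gen 8 (s1): strand 3 crosses over strand 2. Perm now: [2 3 1]

Answer: 2 3 1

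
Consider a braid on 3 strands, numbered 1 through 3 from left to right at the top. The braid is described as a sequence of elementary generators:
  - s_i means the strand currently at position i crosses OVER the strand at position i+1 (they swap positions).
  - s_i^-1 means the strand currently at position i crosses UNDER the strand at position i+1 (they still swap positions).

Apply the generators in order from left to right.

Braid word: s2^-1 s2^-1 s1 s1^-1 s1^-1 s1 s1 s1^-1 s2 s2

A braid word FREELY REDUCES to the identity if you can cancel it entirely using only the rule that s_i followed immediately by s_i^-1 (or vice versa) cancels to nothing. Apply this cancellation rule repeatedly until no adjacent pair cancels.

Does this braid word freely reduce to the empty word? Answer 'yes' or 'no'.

Gen 1 (s2^-1): push. Stack: [s2^-1]
Gen 2 (s2^-1): push. Stack: [s2^-1 s2^-1]
Gen 3 (s1): push. Stack: [s2^-1 s2^-1 s1]
Gen 4 (s1^-1): cancels prior s1. Stack: [s2^-1 s2^-1]
Gen 5 (s1^-1): push. Stack: [s2^-1 s2^-1 s1^-1]
Gen 6 (s1): cancels prior s1^-1. Stack: [s2^-1 s2^-1]
Gen 7 (s1): push. Stack: [s2^-1 s2^-1 s1]
Gen 8 (s1^-1): cancels prior s1. Stack: [s2^-1 s2^-1]
Gen 9 (s2): cancels prior s2^-1. Stack: [s2^-1]
Gen 10 (s2): cancels prior s2^-1. Stack: []
Reduced word: (empty)

Answer: yes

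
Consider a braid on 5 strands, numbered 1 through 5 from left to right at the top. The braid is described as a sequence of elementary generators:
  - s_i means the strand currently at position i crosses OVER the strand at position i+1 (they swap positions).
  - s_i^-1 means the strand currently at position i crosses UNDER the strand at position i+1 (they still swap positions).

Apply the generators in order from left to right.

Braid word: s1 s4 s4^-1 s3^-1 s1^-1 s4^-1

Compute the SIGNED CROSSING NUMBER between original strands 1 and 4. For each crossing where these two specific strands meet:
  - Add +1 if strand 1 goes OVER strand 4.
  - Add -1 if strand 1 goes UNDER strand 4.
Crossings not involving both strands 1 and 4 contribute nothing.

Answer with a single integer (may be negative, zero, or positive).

Gen 1: crossing 1x2. Both 1&4? no. Sum: 0
Gen 2: crossing 4x5. Both 1&4? no. Sum: 0
Gen 3: crossing 5x4. Both 1&4? no. Sum: 0
Gen 4: crossing 3x4. Both 1&4? no. Sum: 0
Gen 5: crossing 2x1. Both 1&4? no. Sum: 0
Gen 6: crossing 3x5. Both 1&4? no. Sum: 0

Answer: 0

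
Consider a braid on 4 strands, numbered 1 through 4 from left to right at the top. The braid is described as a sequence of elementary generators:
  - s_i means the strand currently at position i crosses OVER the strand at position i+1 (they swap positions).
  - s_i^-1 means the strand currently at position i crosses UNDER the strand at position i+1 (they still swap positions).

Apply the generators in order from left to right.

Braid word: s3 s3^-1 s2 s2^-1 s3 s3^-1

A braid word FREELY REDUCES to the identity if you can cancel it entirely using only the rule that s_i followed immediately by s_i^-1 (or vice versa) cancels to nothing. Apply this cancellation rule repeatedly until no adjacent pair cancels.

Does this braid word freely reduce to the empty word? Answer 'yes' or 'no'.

Gen 1 (s3): push. Stack: [s3]
Gen 2 (s3^-1): cancels prior s3. Stack: []
Gen 3 (s2): push. Stack: [s2]
Gen 4 (s2^-1): cancels prior s2. Stack: []
Gen 5 (s3): push. Stack: [s3]
Gen 6 (s3^-1): cancels prior s3. Stack: []
Reduced word: (empty)

Answer: yes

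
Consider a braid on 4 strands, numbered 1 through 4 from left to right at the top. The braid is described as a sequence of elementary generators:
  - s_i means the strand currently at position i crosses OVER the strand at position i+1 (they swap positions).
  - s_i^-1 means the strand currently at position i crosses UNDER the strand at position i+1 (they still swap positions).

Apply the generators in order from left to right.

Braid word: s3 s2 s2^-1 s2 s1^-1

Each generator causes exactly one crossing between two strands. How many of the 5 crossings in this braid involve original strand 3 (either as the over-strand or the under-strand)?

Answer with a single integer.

Answer: 1

Derivation:
Gen 1: crossing 3x4. Involves strand 3? yes. Count so far: 1
Gen 2: crossing 2x4. Involves strand 3? no. Count so far: 1
Gen 3: crossing 4x2. Involves strand 3? no. Count so far: 1
Gen 4: crossing 2x4. Involves strand 3? no. Count so far: 1
Gen 5: crossing 1x4. Involves strand 3? no. Count so far: 1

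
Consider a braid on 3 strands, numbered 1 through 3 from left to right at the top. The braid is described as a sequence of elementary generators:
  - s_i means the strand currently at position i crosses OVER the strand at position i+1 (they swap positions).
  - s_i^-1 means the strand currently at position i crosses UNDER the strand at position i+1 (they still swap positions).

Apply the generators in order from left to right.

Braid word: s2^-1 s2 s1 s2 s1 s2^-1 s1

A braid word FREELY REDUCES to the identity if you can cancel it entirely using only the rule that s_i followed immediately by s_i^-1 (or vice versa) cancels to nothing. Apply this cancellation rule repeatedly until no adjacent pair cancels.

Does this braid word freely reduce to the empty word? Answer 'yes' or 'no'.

Gen 1 (s2^-1): push. Stack: [s2^-1]
Gen 2 (s2): cancels prior s2^-1. Stack: []
Gen 3 (s1): push. Stack: [s1]
Gen 4 (s2): push. Stack: [s1 s2]
Gen 5 (s1): push. Stack: [s1 s2 s1]
Gen 6 (s2^-1): push. Stack: [s1 s2 s1 s2^-1]
Gen 7 (s1): push. Stack: [s1 s2 s1 s2^-1 s1]
Reduced word: s1 s2 s1 s2^-1 s1

Answer: no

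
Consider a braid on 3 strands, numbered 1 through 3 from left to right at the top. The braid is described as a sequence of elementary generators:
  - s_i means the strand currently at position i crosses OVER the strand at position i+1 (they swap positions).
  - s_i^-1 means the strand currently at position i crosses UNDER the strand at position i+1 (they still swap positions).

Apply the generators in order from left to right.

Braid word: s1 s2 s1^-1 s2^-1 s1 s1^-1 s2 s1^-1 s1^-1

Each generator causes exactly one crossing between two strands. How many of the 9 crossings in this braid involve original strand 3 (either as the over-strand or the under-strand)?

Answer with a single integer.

Answer: 6

Derivation:
Gen 1: crossing 1x2. Involves strand 3? no. Count so far: 0
Gen 2: crossing 1x3. Involves strand 3? yes. Count so far: 1
Gen 3: crossing 2x3. Involves strand 3? yes. Count so far: 2
Gen 4: crossing 2x1. Involves strand 3? no. Count so far: 2
Gen 5: crossing 3x1. Involves strand 3? yes. Count so far: 3
Gen 6: crossing 1x3. Involves strand 3? yes. Count so far: 4
Gen 7: crossing 1x2. Involves strand 3? no. Count so far: 4
Gen 8: crossing 3x2. Involves strand 3? yes. Count so far: 5
Gen 9: crossing 2x3. Involves strand 3? yes. Count so far: 6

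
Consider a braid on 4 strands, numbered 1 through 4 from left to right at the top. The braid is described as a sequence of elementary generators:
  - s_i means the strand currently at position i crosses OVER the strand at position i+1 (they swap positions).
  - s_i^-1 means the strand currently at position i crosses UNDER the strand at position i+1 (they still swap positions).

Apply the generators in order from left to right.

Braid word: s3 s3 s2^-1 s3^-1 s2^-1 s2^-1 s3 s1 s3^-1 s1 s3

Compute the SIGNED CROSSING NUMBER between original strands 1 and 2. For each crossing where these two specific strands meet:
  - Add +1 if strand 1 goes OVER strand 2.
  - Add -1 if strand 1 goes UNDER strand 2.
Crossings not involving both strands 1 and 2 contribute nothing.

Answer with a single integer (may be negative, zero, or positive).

Gen 1: crossing 3x4. Both 1&2? no. Sum: 0
Gen 2: crossing 4x3. Both 1&2? no. Sum: 0
Gen 3: crossing 2x3. Both 1&2? no. Sum: 0
Gen 4: crossing 2x4. Both 1&2? no. Sum: 0
Gen 5: crossing 3x4. Both 1&2? no. Sum: 0
Gen 6: crossing 4x3. Both 1&2? no. Sum: 0
Gen 7: crossing 4x2. Both 1&2? no. Sum: 0
Gen 8: crossing 1x3. Both 1&2? no. Sum: 0
Gen 9: crossing 2x4. Both 1&2? no. Sum: 0
Gen 10: crossing 3x1. Both 1&2? no. Sum: 0
Gen 11: crossing 4x2. Both 1&2? no. Sum: 0

Answer: 0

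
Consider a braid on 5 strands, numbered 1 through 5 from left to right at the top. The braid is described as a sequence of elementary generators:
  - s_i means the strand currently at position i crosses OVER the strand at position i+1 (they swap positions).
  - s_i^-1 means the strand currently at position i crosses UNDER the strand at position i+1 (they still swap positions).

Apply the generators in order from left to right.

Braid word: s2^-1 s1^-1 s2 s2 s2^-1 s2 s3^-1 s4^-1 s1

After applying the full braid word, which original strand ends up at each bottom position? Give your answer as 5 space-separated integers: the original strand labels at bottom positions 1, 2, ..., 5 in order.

Answer: 1 3 4 5 2

Derivation:
Gen 1 (s2^-1): strand 2 crosses under strand 3. Perm now: [1 3 2 4 5]
Gen 2 (s1^-1): strand 1 crosses under strand 3. Perm now: [3 1 2 4 5]
Gen 3 (s2): strand 1 crosses over strand 2. Perm now: [3 2 1 4 5]
Gen 4 (s2): strand 2 crosses over strand 1. Perm now: [3 1 2 4 5]
Gen 5 (s2^-1): strand 1 crosses under strand 2. Perm now: [3 2 1 4 5]
Gen 6 (s2): strand 2 crosses over strand 1. Perm now: [3 1 2 4 5]
Gen 7 (s3^-1): strand 2 crosses under strand 4. Perm now: [3 1 4 2 5]
Gen 8 (s4^-1): strand 2 crosses under strand 5. Perm now: [3 1 4 5 2]
Gen 9 (s1): strand 3 crosses over strand 1. Perm now: [1 3 4 5 2]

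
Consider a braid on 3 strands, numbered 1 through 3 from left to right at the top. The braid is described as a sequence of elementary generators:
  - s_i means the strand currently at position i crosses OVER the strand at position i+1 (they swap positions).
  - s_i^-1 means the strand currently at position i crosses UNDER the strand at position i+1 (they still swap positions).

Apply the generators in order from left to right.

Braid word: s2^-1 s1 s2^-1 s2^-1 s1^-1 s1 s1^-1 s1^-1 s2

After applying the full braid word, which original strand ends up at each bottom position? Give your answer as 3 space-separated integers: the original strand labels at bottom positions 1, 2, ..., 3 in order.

Answer: 3 2 1

Derivation:
Gen 1 (s2^-1): strand 2 crosses under strand 3. Perm now: [1 3 2]
Gen 2 (s1): strand 1 crosses over strand 3. Perm now: [3 1 2]
Gen 3 (s2^-1): strand 1 crosses under strand 2. Perm now: [3 2 1]
Gen 4 (s2^-1): strand 2 crosses under strand 1. Perm now: [3 1 2]
Gen 5 (s1^-1): strand 3 crosses under strand 1. Perm now: [1 3 2]
Gen 6 (s1): strand 1 crosses over strand 3. Perm now: [3 1 2]
Gen 7 (s1^-1): strand 3 crosses under strand 1. Perm now: [1 3 2]
Gen 8 (s1^-1): strand 1 crosses under strand 3. Perm now: [3 1 2]
Gen 9 (s2): strand 1 crosses over strand 2. Perm now: [3 2 1]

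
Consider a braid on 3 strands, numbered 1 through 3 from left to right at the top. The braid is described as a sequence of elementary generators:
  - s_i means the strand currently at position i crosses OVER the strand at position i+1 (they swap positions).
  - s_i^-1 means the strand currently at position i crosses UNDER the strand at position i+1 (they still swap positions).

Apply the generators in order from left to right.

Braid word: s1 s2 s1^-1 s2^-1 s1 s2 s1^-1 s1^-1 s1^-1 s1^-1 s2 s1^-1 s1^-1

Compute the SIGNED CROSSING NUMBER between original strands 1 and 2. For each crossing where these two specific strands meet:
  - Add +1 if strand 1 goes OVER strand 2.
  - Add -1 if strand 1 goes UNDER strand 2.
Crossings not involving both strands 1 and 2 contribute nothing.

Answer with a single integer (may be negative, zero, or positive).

Answer: 2

Derivation:
Gen 1: 1 over 2. Both 1&2? yes. Contrib: +1. Sum: 1
Gen 2: crossing 1x3. Both 1&2? no. Sum: 1
Gen 3: crossing 2x3. Both 1&2? no. Sum: 1
Gen 4: 2 under 1. Both 1&2? yes. Contrib: +1. Sum: 2
Gen 5: crossing 3x1. Both 1&2? no. Sum: 2
Gen 6: crossing 3x2. Both 1&2? no. Sum: 2
Gen 7: 1 under 2. Both 1&2? yes. Contrib: -1. Sum: 1
Gen 8: 2 under 1. Both 1&2? yes. Contrib: +1. Sum: 2
Gen 9: 1 under 2. Both 1&2? yes. Contrib: -1. Sum: 1
Gen 10: 2 under 1. Both 1&2? yes. Contrib: +1. Sum: 2
Gen 11: crossing 2x3. Both 1&2? no. Sum: 2
Gen 12: crossing 1x3. Both 1&2? no. Sum: 2
Gen 13: crossing 3x1. Both 1&2? no. Sum: 2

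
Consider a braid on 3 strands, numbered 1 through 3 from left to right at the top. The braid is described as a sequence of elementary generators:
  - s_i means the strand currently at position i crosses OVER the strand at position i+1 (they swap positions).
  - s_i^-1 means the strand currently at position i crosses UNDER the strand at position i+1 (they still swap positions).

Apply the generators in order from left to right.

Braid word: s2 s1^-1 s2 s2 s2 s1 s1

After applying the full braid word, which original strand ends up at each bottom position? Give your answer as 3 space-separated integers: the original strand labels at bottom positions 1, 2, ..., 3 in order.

Answer: 3 2 1

Derivation:
Gen 1 (s2): strand 2 crosses over strand 3. Perm now: [1 3 2]
Gen 2 (s1^-1): strand 1 crosses under strand 3. Perm now: [3 1 2]
Gen 3 (s2): strand 1 crosses over strand 2. Perm now: [3 2 1]
Gen 4 (s2): strand 2 crosses over strand 1. Perm now: [3 1 2]
Gen 5 (s2): strand 1 crosses over strand 2. Perm now: [3 2 1]
Gen 6 (s1): strand 3 crosses over strand 2. Perm now: [2 3 1]
Gen 7 (s1): strand 2 crosses over strand 3. Perm now: [3 2 1]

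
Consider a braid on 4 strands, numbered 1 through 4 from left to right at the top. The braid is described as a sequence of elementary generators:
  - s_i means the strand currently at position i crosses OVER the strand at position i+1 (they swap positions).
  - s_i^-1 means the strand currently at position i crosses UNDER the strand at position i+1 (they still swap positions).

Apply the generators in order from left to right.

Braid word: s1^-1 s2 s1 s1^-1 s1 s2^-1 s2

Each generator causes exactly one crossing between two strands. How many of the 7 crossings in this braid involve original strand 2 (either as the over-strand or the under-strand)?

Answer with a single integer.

Answer: 6

Derivation:
Gen 1: crossing 1x2. Involves strand 2? yes. Count so far: 1
Gen 2: crossing 1x3. Involves strand 2? no. Count so far: 1
Gen 3: crossing 2x3. Involves strand 2? yes. Count so far: 2
Gen 4: crossing 3x2. Involves strand 2? yes. Count so far: 3
Gen 5: crossing 2x3. Involves strand 2? yes. Count so far: 4
Gen 6: crossing 2x1. Involves strand 2? yes. Count so far: 5
Gen 7: crossing 1x2. Involves strand 2? yes. Count so far: 6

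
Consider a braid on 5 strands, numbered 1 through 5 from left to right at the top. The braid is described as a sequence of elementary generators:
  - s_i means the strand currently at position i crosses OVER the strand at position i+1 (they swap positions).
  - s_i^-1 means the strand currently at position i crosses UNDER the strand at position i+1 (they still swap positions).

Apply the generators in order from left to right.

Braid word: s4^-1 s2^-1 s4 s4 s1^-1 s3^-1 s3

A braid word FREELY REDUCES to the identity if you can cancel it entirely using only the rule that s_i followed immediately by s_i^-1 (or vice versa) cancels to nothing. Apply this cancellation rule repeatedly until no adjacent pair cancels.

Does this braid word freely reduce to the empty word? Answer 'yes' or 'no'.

Answer: no

Derivation:
Gen 1 (s4^-1): push. Stack: [s4^-1]
Gen 2 (s2^-1): push. Stack: [s4^-1 s2^-1]
Gen 3 (s4): push. Stack: [s4^-1 s2^-1 s4]
Gen 4 (s4): push. Stack: [s4^-1 s2^-1 s4 s4]
Gen 5 (s1^-1): push. Stack: [s4^-1 s2^-1 s4 s4 s1^-1]
Gen 6 (s3^-1): push. Stack: [s4^-1 s2^-1 s4 s4 s1^-1 s3^-1]
Gen 7 (s3): cancels prior s3^-1. Stack: [s4^-1 s2^-1 s4 s4 s1^-1]
Reduced word: s4^-1 s2^-1 s4 s4 s1^-1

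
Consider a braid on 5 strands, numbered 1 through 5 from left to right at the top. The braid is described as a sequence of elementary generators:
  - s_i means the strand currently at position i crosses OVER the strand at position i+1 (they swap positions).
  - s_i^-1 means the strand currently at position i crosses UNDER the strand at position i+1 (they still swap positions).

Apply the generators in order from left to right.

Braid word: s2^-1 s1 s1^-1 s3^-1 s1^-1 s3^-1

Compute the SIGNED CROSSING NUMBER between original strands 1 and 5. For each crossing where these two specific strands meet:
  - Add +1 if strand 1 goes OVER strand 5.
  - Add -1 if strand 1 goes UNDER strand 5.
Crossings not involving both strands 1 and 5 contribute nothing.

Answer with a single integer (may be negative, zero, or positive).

Gen 1: crossing 2x3. Both 1&5? no. Sum: 0
Gen 2: crossing 1x3. Both 1&5? no. Sum: 0
Gen 3: crossing 3x1. Both 1&5? no. Sum: 0
Gen 4: crossing 2x4. Both 1&5? no. Sum: 0
Gen 5: crossing 1x3. Both 1&5? no. Sum: 0
Gen 6: crossing 4x2. Both 1&5? no. Sum: 0

Answer: 0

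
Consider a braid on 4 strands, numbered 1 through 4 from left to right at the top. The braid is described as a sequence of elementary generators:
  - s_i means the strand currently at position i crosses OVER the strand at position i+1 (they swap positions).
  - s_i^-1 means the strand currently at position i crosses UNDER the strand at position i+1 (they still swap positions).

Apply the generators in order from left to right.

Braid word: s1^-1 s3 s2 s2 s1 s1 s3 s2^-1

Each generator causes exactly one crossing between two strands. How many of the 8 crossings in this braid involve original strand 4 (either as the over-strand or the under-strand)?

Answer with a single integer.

Gen 1: crossing 1x2. Involves strand 4? no. Count so far: 0
Gen 2: crossing 3x4. Involves strand 4? yes. Count so far: 1
Gen 3: crossing 1x4. Involves strand 4? yes. Count so far: 2
Gen 4: crossing 4x1. Involves strand 4? yes. Count so far: 3
Gen 5: crossing 2x1. Involves strand 4? no. Count so far: 3
Gen 6: crossing 1x2. Involves strand 4? no. Count so far: 3
Gen 7: crossing 4x3. Involves strand 4? yes. Count so far: 4
Gen 8: crossing 1x3. Involves strand 4? no. Count so far: 4

Answer: 4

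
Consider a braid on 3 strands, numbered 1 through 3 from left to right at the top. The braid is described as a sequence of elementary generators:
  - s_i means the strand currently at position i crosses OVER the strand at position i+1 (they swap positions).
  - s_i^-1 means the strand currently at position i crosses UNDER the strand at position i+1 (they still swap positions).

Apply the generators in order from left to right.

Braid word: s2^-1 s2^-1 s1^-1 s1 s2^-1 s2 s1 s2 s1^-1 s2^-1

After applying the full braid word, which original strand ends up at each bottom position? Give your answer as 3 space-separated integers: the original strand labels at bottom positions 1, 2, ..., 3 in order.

Answer: 3 1 2

Derivation:
Gen 1 (s2^-1): strand 2 crosses under strand 3. Perm now: [1 3 2]
Gen 2 (s2^-1): strand 3 crosses under strand 2. Perm now: [1 2 3]
Gen 3 (s1^-1): strand 1 crosses under strand 2. Perm now: [2 1 3]
Gen 4 (s1): strand 2 crosses over strand 1. Perm now: [1 2 3]
Gen 5 (s2^-1): strand 2 crosses under strand 3. Perm now: [1 3 2]
Gen 6 (s2): strand 3 crosses over strand 2. Perm now: [1 2 3]
Gen 7 (s1): strand 1 crosses over strand 2. Perm now: [2 1 3]
Gen 8 (s2): strand 1 crosses over strand 3. Perm now: [2 3 1]
Gen 9 (s1^-1): strand 2 crosses under strand 3. Perm now: [3 2 1]
Gen 10 (s2^-1): strand 2 crosses under strand 1. Perm now: [3 1 2]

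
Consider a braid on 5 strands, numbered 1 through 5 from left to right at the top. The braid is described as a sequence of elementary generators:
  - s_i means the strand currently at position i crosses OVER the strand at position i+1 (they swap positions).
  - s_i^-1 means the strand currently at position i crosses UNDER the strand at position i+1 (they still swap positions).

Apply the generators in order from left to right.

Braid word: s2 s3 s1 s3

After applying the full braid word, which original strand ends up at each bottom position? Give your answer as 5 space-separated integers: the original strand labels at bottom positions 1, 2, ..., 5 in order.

Gen 1 (s2): strand 2 crosses over strand 3. Perm now: [1 3 2 4 5]
Gen 2 (s3): strand 2 crosses over strand 4. Perm now: [1 3 4 2 5]
Gen 3 (s1): strand 1 crosses over strand 3. Perm now: [3 1 4 2 5]
Gen 4 (s3): strand 4 crosses over strand 2. Perm now: [3 1 2 4 5]

Answer: 3 1 2 4 5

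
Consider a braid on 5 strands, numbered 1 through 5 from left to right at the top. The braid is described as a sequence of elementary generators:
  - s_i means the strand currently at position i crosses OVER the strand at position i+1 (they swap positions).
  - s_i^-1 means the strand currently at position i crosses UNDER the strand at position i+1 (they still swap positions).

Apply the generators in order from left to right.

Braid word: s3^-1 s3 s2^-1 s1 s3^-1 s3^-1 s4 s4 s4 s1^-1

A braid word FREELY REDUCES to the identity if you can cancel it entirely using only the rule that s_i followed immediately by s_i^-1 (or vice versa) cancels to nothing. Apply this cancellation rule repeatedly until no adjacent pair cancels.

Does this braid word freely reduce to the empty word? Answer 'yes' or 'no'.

Answer: no

Derivation:
Gen 1 (s3^-1): push. Stack: [s3^-1]
Gen 2 (s3): cancels prior s3^-1. Stack: []
Gen 3 (s2^-1): push. Stack: [s2^-1]
Gen 4 (s1): push. Stack: [s2^-1 s1]
Gen 5 (s3^-1): push. Stack: [s2^-1 s1 s3^-1]
Gen 6 (s3^-1): push. Stack: [s2^-1 s1 s3^-1 s3^-1]
Gen 7 (s4): push. Stack: [s2^-1 s1 s3^-1 s3^-1 s4]
Gen 8 (s4): push. Stack: [s2^-1 s1 s3^-1 s3^-1 s4 s4]
Gen 9 (s4): push. Stack: [s2^-1 s1 s3^-1 s3^-1 s4 s4 s4]
Gen 10 (s1^-1): push. Stack: [s2^-1 s1 s3^-1 s3^-1 s4 s4 s4 s1^-1]
Reduced word: s2^-1 s1 s3^-1 s3^-1 s4 s4 s4 s1^-1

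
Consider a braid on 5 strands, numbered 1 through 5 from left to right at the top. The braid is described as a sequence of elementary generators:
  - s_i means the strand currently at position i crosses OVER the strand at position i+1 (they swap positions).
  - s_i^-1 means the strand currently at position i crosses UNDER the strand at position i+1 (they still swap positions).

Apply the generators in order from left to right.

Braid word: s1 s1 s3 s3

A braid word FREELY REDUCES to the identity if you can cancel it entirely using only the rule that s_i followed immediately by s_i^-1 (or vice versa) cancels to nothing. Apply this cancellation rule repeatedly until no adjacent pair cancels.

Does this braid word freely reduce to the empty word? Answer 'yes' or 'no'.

Answer: no

Derivation:
Gen 1 (s1): push. Stack: [s1]
Gen 2 (s1): push. Stack: [s1 s1]
Gen 3 (s3): push. Stack: [s1 s1 s3]
Gen 4 (s3): push. Stack: [s1 s1 s3 s3]
Reduced word: s1 s1 s3 s3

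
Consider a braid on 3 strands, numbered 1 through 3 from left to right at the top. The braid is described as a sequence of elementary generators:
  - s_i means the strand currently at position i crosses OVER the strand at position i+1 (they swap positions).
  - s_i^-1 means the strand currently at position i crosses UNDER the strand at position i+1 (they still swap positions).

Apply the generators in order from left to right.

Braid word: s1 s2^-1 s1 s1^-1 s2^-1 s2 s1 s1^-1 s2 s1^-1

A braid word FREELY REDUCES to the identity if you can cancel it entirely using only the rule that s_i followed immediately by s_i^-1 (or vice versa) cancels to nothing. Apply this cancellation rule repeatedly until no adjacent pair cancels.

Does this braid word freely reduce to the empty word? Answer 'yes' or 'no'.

Gen 1 (s1): push. Stack: [s1]
Gen 2 (s2^-1): push. Stack: [s1 s2^-1]
Gen 3 (s1): push. Stack: [s1 s2^-1 s1]
Gen 4 (s1^-1): cancels prior s1. Stack: [s1 s2^-1]
Gen 5 (s2^-1): push. Stack: [s1 s2^-1 s2^-1]
Gen 6 (s2): cancels prior s2^-1. Stack: [s1 s2^-1]
Gen 7 (s1): push. Stack: [s1 s2^-1 s1]
Gen 8 (s1^-1): cancels prior s1. Stack: [s1 s2^-1]
Gen 9 (s2): cancels prior s2^-1. Stack: [s1]
Gen 10 (s1^-1): cancels prior s1. Stack: []
Reduced word: (empty)

Answer: yes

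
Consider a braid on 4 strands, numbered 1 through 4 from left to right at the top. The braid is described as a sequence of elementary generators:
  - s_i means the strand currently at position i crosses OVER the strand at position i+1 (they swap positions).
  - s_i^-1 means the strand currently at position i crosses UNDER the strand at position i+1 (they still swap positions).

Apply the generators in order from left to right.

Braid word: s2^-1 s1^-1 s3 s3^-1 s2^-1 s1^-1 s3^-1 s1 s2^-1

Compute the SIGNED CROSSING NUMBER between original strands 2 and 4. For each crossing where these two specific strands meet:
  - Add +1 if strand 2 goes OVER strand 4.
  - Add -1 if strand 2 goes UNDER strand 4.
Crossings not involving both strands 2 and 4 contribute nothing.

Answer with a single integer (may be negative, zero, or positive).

Gen 1: crossing 2x3. Both 2&4? no. Sum: 0
Gen 2: crossing 1x3. Both 2&4? no. Sum: 0
Gen 3: 2 over 4. Both 2&4? yes. Contrib: +1. Sum: 1
Gen 4: 4 under 2. Both 2&4? yes. Contrib: +1. Sum: 2
Gen 5: crossing 1x2. Both 2&4? no. Sum: 2
Gen 6: crossing 3x2. Both 2&4? no. Sum: 2
Gen 7: crossing 1x4. Both 2&4? no. Sum: 2
Gen 8: crossing 2x3. Both 2&4? no. Sum: 2
Gen 9: 2 under 4. Both 2&4? yes. Contrib: -1. Sum: 1

Answer: 1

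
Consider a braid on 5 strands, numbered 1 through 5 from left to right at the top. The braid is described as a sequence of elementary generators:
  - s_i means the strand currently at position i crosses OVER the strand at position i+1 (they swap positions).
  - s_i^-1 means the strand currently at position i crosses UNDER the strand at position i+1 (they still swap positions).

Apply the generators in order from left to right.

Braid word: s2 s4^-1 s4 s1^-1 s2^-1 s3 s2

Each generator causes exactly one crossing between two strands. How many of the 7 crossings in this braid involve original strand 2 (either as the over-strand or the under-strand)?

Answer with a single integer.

Gen 1: crossing 2x3. Involves strand 2? yes. Count so far: 1
Gen 2: crossing 4x5. Involves strand 2? no. Count so far: 1
Gen 3: crossing 5x4. Involves strand 2? no. Count so far: 1
Gen 4: crossing 1x3. Involves strand 2? no. Count so far: 1
Gen 5: crossing 1x2. Involves strand 2? yes. Count so far: 2
Gen 6: crossing 1x4. Involves strand 2? no. Count so far: 2
Gen 7: crossing 2x4. Involves strand 2? yes. Count so far: 3

Answer: 3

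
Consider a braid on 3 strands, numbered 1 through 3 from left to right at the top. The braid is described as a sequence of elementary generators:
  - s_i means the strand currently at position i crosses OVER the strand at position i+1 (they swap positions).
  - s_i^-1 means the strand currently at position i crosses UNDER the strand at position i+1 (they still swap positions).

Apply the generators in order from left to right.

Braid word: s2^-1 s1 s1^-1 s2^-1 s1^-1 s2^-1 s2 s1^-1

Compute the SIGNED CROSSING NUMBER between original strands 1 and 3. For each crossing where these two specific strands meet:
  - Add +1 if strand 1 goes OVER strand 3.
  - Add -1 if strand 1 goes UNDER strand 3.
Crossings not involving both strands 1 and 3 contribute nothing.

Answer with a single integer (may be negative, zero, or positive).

Gen 1: crossing 2x3. Both 1&3? no. Sum: 0
Gen 2: 1 over 3. Both 1&3? yes. Contrib: +1. Sum: 1
Gen 3: 3 under 1. Both 1&3? yes. Contrib: +1. Sum: 2
Gen 4: crossing 3x2. Both 1&3? no. Sum: 2
Gen 5: crossing 1x2. Both 1&3? no. Sum: 2
Gen 6: 1 under 3. Both 1&3? yes. Contrib: -1. Sum: 1
Gen 7: 3 over 1. Both 1&3? yes. Contrib: -1. Sum: 0
Gen 8: crossing 2x1. Both 1&3? no. Sum: 0

Answer: 0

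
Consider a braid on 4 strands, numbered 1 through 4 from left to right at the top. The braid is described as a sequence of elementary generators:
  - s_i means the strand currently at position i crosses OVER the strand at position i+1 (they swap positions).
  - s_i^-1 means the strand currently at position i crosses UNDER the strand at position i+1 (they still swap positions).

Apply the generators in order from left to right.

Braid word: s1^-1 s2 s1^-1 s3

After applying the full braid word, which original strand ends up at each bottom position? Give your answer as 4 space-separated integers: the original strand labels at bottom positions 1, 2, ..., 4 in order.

Gen 1 (s1^-1): strand 1 crosses under strand 2. Perm now: [2 1 3 4]
Gen 2 (s2): strand 1 crosses over strand 3. Perm now: [2 3 1 4]
Gen 3 (s1^-1): strand 2 crosses under strand 3. Perm now: [3 2 1 4]
Gen 4 (s3): strand 1 crosses over strand 4. Perm now: [3 2 4 1]

Answer: 3 2 4 1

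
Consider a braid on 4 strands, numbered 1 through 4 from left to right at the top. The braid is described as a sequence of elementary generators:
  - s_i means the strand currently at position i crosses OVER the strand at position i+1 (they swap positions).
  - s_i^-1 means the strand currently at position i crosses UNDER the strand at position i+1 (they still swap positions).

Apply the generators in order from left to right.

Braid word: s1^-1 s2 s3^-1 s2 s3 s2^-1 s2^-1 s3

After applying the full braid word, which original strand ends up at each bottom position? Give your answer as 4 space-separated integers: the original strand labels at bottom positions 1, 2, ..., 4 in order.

Gen 1 (s1^-1): strand 1 crosses under strand 2. Perm now: [2 1 3 4]
Gen 2 (s2): strand 1 crosses over strand 3. Perm now: [2 3 1 4]
Gen 3 (s3^-1): strand 1 crosses under strand 4. Perm now: [2 3 4 1]
Gen 4 (s2): strand 3 crosses over strand 4. Perm now: [2 4 3 1]
Gen 5 (s3): strand 3 crosses over strand 1. Perm now: [2 4 1 3]
Gen 6 (s2^-1): strand 4 crosses under strand 1. Perm now: [2 1 4 3]
Gen 7 (s2^-1): strand 1 crosses under strand 4. Perm now: [2 4 1 3]
Gen 8 (s3): strand 1 crosses over strand 3. Perm now: [2 4 3 1]

Answer: 2 4 3 1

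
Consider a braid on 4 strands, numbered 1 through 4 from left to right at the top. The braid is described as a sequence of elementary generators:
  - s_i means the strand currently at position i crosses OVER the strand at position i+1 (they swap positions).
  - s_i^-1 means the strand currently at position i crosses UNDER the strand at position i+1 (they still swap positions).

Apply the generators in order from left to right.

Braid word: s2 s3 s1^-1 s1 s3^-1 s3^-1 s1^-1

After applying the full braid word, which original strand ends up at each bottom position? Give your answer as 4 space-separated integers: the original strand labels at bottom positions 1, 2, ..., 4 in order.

Answer: 3 1 4 2

Derivation:
Gen 1 (s2): strand 2 crosses over strand 3. Perm now: [1 3 2 4]
Gen 2 (s3): strand 2 crosses over strand 4. Perm now: [1 3 4 2]
Gen 3 (s1^-1): strand 1 crosses under strand 3. Perm now: [3 1 4 2]
Gen 4 (s1): strand 3 crosses over strand 1. Perm now: [1 3 4 2]
Gen 5 (s3^-1): strand 4 crosses under strand 2. Perm now: [1 3 2 4]
Gen 6 (s3^-1): strand 2 crosses under strand 4. Perm now: [1 3 4 2]
Gen 7 (s1^-1): strand 1 crosses under strand 3. Perm now: [3 1 4 2]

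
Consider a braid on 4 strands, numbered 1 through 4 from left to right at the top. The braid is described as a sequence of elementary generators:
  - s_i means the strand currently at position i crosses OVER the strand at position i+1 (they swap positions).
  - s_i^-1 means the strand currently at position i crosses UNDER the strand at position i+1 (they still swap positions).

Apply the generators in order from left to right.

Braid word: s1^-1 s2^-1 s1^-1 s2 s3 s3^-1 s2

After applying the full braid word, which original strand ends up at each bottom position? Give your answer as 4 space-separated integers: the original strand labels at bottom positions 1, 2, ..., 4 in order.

Answer: 3 2 1 4

Derivation:
Gen 1 (s1^-1): strand 1 crosses under strand 2. Perm now: [2 1 3 4]
Gen 2 (s2^-1): strand 1 crosses under strand 3. Perm now: [2 3 1 4]
Gen 3 (s1^-1): strand 2 crosses under strand 3. Perm now: [3 2 1 4]
Gen 4 (s2): strand 2 crosses over strand 1. Perm now: [3 1 2 4]
Gen 5 (s3): strand 2 crosses over strand 4. Perm now: [3 1 4 2]
Gen 6 (s3^-1): strand 4 crosses under strand 2. Perm now: [3 1 2 4]
Gen 7 (s2): strand 1 crosses over strand 2. Perm now: [3 2 1 4]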